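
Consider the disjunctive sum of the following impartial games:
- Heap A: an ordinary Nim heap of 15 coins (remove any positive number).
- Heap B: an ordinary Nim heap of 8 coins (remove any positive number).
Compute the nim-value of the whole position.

7

Heap A is a plain Nim heap of size 15, so its Grundy value is 15.
Heap B is a plain Nim heap of size 8, so its Grundy value is 8.
The value of a disjunctive sum is the nim-sum of the parts.
Combined value = 15 XOR 8 = 7.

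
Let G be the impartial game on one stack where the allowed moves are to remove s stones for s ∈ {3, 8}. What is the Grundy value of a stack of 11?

Build the Grundy sequence with g(k) = mex{g(k−s) : s ∈ {3, 8}, s ≤ k}:
k:     0  1  2  3  4  5  6  7  8  9 10 11
g(k):  0  0  0  1  1  1  0  0  2  1  1  0
So g(11) = 0.

0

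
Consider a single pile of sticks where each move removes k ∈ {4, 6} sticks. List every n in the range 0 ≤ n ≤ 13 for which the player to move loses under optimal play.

0, 1, 2, 3, 10, 11, 12, 13

Build the Grundy sequence with g(k) = mex{g(k−s) : s ∈ {4, 6}, s ≤ k}:
k:     0  1  2  3  4  5  6  7  8  9 10 11 12 13
g(k):  0  0  0  0  1  1  1  1  2  2  0  0  0  0
The P-positions (g = 0) in 0..13 are 0, 1, 2, 3, 10, 11, 12, 13.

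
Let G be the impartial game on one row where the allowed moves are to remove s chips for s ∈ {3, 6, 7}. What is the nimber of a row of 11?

Build the Grundy sequence with g(k) = mex{g(k−s) : s ∈ {3, 6, 7}, s ≤ k}:
g(0) = mex{} = 0
g(1) = mex{} = 0
g(2) = mex{} = 0
g(3) = mex{0} = 1
g(4) = mex{0} = 1
g(5) = mex{0} = 1
g(6) = mex{0,1} = 2
g(7) = mex{0,1} = 2
g(8) = mex{0,1} = 2
g(9) = mex{0,1,2} = 3
g(10) = mex{1,2} = 0
g(11) = mex{1,2} = 0
So g(11) = 0.

0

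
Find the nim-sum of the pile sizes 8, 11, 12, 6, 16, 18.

11

Nim-sum: 8 XOR 11 XOR 12 XOR 6 XOR 16 XOR 18 = 11.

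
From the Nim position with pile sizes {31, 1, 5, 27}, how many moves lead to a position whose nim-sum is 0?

Bitwise XOR of the heap sizes:
  11111  (31)
  00001  (1)
  00101  (5)
  11011  (27)
  -----
  00000  (0)
The nim-sum is already 0, so every move leaves a nonzero nim-sum — there are no winning moves.

0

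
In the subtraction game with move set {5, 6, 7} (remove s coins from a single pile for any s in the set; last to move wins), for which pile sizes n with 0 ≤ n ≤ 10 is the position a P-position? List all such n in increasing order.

Grundy values for subtraction set {5, 6, 7}:
k:     0  1  2  3  4  5  6  7  8  9 10
g(k):  0  0  0  0  0  1  1  1  1  1  2
The P-positions (g = 0) in 0..10 are 0, 1, 2, 3, 4.

0, 1, 2, 3, 4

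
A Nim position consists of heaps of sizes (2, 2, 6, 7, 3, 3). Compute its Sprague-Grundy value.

1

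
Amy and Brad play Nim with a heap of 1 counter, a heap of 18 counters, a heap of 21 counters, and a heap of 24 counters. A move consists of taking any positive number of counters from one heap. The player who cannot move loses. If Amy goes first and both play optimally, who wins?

Amy wins

Nim-sum: 1 ^ 18 ^ 21 ^ 24 = 30.
The nim-sum is 30 ≠ 0, so this is an N-position: the player to move can win; Amy has a winning move.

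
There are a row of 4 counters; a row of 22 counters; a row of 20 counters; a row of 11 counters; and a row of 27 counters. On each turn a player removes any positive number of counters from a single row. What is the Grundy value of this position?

22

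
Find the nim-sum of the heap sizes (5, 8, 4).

9

Nim-sum: 5 XOR 8 XOR 4 = 9.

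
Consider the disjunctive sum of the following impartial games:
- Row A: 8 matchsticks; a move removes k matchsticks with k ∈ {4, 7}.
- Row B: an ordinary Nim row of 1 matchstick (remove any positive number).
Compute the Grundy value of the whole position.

For row A, compute g(0), g(1), … with moves {4, 7}:
k:     0  1  2  3  4  5  6  7  8
g(k):  0  0  0  0  1  1  1  1  2
So g(8) = 2.
Row B is a plain Nim row of size 1, so its Grundy value is 1.
By the Sprague-Grundy theorem, the Grundy value of a sum of independent games is the XOR of the component values.
Combined value = 2 XOR 1 = 3.

3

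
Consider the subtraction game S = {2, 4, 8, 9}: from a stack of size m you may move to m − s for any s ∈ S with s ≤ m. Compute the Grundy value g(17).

2

Build the Grundy sequence with g(k) = mex{g(k−s) : s ∈ {2, 4, 8, 9}, s ≤ k}:
k:     0  1  2  3  4  5  6  7  8  9 10 11 12 13 14 15 16 17
g(k):  0  0  1  1  2  2  0  0  1  1  2  2  0  0  1  1  2  2
So g(17) = 2.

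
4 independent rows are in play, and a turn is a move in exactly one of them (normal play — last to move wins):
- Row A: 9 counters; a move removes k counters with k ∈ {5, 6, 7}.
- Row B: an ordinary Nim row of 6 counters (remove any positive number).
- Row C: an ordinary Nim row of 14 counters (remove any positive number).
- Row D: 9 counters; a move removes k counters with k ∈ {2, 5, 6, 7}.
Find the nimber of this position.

Grundy values for row A (subtraction set {5, 6, 7}):
g(0) = mex{} = 0
g(1) = mex{} = 0
g(2) = mex{} = 0
g(3) = mex{} = 0
g(4) = mex{} = 0
g(5) = mex{0} = 1
g(6) = mex{0} = 1
g(7) = mex{0} = 1
g(8) = mex{0} = 1
g(9) = mex{0} = 1
So g(9) = 1.
Row B is a plain Nim row of size 6, so its Grundy value is 6.
Row C is a plain Nim row of size 14, so its Grundy value is 14.
Build the Grundy sequence for row D with g(k) = mex{g(k−s) : s ∈ {2, 5, 6, 7}, s ≤ k}:
g(0) = mex{} = 0
g(1) = mex{} = 0
g(2) = mex{0} = 1
g(3) = mex{0} = 1
g(4) = mex{1} = 0
g(5) = mex{0,1} = 2
g(6) = mex{0} = 1
g(7) = mex{0,1,2} = 3
g(8) = mex{0,1} = 2
g(9) = mex{0,1,3} = 2
So g(9) = 2.
By the Sprague-Grundy theorem, the Grundy value of a sum of independent games is the XOR of the component values.
Combined value = 1 XOR 6 XOR 14 XOR 2 = 11.

11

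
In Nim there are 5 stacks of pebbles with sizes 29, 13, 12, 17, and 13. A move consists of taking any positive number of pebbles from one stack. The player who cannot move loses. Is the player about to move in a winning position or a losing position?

Losing position

Nim-sum: 29 XOR 13 XOR 12 XOR 17 XOR 13 = 0.
The nim-sum is 0, so this is a P-position: the player to move is in a losing position under optimal play.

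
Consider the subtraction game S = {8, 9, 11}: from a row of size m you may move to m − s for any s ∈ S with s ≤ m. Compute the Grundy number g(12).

Compute g(0), g(1), … for moves {8, 9, 11}:
k:     0  1  2  3  4  5  6  7  8  9 10 11 12
g(k):  0  0  0  0  0  0  0  0  1  1  1  1  1
So g(12) = 1.

1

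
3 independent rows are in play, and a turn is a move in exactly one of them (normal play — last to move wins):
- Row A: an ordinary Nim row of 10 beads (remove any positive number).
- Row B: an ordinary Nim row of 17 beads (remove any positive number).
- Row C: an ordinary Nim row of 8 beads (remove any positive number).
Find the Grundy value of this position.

19

Row A is a plain Nim row of size 10, so its Grundy value is 10.
Row B is a plain Nim row of size 17, so its Grundy value is 17.
Row C is a plain Nim row of size 8, so its Grundy value is 8.
By the Sprague-Grundy theorem, the Grundy value of a sum of independent games is the XOR of the component values.
Combined value = 10 ⊕ 17 ⊕ 8 = 19.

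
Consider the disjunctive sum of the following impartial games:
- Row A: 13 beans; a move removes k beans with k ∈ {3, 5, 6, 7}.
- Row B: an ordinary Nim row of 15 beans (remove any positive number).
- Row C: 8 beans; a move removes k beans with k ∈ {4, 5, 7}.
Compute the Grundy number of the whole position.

12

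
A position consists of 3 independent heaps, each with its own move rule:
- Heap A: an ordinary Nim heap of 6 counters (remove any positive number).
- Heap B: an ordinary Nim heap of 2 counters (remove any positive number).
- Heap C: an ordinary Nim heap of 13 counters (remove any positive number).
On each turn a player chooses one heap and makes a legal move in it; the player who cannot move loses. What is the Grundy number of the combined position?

9

Heap A is a plain Nim heap of size 6, so its Grundy value is 6.
Heap B is a plain Nim heap of size 2, so its Grundy value is 2.
Heap C is a plain Nim heap of size 13, so its Grundy value is 13.
By the Sprague-Grundy theorem, the Grundy value of a sum of independent games is the XOR of the component values.
Combined value = 6 ⊕ 2 ⊕ 13 = 9.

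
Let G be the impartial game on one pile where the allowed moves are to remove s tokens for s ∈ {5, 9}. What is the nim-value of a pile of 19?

1

Compute g(0), g(1), … for moves {5, 9}:
k:     0  1  2  3  4  5  6  7  8  9 10 11 12 13 14 15 16 17 18 19
g(k):  0  0  0  0  0  1  1  1  1  1  2  2  2  2  0  0  0  0  0  1
So g(19) = 1.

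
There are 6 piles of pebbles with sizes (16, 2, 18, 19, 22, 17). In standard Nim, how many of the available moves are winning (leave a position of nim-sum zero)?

5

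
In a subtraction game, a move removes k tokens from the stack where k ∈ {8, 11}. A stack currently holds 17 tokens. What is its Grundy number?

2

Build the Grundy sequence with g(k) = mex{g(k−s) : s ∈ {8, 11}, s ≤ k}:
k:     0  1  2  3  4  5  6  7  8  9 10 11 12 13 14 15 16 17
g(k):  0  0  0  0  0  0  0  0  1  1  1  1  1  1  1  1  2  2
So g(17) = 2.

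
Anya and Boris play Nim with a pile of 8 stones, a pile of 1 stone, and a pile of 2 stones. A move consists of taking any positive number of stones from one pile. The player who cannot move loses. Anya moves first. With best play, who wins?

Anya wins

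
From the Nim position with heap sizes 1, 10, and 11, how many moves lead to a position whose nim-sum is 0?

0

Compute the nim-sum pairwise:
1 XOR 10 = 11
11 XOR 11 = 0
The nim-sum is already 0, so every move leaves a nonzero nim-sum — there are no winning moves.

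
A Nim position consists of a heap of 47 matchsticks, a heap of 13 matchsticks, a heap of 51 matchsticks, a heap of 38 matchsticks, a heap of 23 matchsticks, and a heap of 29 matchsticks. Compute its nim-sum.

61

Compute the nim-sum pairwise:
47 ^ 13 = 34
34 ^ 51 = 17
17 ^ 38 = 55
55 ^ 23 = 32
32 ^ 29 = 61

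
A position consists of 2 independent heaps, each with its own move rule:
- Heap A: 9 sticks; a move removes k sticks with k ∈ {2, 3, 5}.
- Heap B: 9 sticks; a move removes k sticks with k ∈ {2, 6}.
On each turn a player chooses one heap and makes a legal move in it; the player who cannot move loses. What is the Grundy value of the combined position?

For heap A, compute g(0), g(1), … with moves {2, 3, 5}:
k:     0  1  2  3  4  5  6  7  8  9
g(k):  0  0  1  1  2  2  3  0  0  1
So g(9) = 1.
For heap B, compute g(0), g(1), … with moves {2, 6}:
g(0) = mex{} = 0
g(1) = mex{} = 0
g(2) = mex{0} = 1
g(3) = mex{0} = 1
g(4) = mex{1} = 0
g(5) = mex{1} = 0
g(6) = mex{0} = 1
g(7) = mex{0} = 1
g(8) = mex{1} = 0
g(9) = mex{1} = 0
So g(9) = 0.
The value of a disjunctive sum is the nim-sum of the parts.
Combined value = 1 XOR 0 = 1.

1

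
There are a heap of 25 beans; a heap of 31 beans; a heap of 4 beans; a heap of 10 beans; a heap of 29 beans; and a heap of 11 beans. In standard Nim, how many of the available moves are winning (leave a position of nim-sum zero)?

3

Compute the nim-sum pairwise:
25 XOR 31 = 6
6 XOR 4 = 2
2 XOR 10 = 8
8 XOR 29 = 21
21 XOR 11 = 30
The overall nim-sum is X = 30. A heap of size p has a winning move iff p XOR X < p (reduce it to p XOR X).
  25: 25 XOR 30 = 7 < 25 — winning move (to 7).
  31: 31 XOR 30 = 1 < 31 — winning move (to 1).
  4: 4 XOR 30 = 26 ≥ 4 — no move.
  10: 10 XOR 30 = 20 ≥ 10 — no move.
  29: 29 XOR 30 = 3 < 29 — winning move (to 3).
  11: 11 XOR 30 = 21 ≥ 11 — no move.
That gives 3 winning moves.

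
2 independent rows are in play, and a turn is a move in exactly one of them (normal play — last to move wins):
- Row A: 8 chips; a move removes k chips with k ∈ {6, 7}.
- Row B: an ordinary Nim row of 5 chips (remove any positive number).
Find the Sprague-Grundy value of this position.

4

Grundy values for row A (subtraction set {6, 7}):
k:     0  1  2  3  4  5  6  7  8
g(k):  0  0  0  0  0  0  1  1  1
So g(8) = 1.
Row B is a plain Nim row of size 5, so its Grundy value is 5.
By the Sprague-Grundy theorem, the Grundy value of a sum of independent games is the XOR of the component values.
Combined value = 1 XOR 5 = 4.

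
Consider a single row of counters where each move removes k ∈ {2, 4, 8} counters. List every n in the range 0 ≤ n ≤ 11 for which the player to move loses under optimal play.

0, 1, 6, 7

Compute g(0), g(1), … for moves {2, 4, 8}:
g(0) = mex{} = 0
g(1) = mex{} = 0
g(2) = mex{0} = 1
g(3) = mex{0} = 1
g(4) = mex{0,1} = 2
g(5) = mex{0,1} = 2
g(6) = mex{1,2} = 0
g(7) = mex{1,2} = 0
g(8) = mex{0,2} = 1
g(9) = mex{0,2} = 1
g(10) = mex{0,1} = 2
g(11) = mex{0,1} = 2
The P-positions (g = 0) in 0..11 are 0, 1, 6, 7.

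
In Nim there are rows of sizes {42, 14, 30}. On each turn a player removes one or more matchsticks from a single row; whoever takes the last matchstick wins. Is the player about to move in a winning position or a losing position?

Write each in binary and XOR column by column:
  101010  (42)
  001110  (14)
  011110  (30)
  ------
  111010  (58)
The nim-sum is 58 ≠ 0, so this is an N-position: the player to move can win.

Winning position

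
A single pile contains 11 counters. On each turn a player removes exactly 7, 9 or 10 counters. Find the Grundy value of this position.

1

Compute g(0), g(1), … for moves {7, 9, 10}:
k:     0  1  2  3  4  5  6  7  8  9 10 11
g(k):  0  0  0  0  0  0  0  1  1  1  1  1
So g(11) = 1.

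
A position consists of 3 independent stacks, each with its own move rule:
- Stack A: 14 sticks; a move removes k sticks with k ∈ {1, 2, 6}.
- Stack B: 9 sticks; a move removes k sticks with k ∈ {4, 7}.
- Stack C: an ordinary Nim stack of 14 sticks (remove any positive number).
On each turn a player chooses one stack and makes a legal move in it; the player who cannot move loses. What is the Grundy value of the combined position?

12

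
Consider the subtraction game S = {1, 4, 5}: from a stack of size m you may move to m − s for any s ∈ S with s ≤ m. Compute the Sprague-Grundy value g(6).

Build the Grundy sequence with g(k) = mex{g(k−s) : s ∈ {1, 4, 5}, s ≤ k}:
g(0) = mex{} = 0
g(1) = mex{0} = 1
g(2) = mex{1} = 0
g(3) = mex{0} = 1
g(4) = mex{0,1} = 2
g(5) = mex{0,1,2} = 3
g(6) = mex{0,1,3} = 2
So g(6) = 2.

2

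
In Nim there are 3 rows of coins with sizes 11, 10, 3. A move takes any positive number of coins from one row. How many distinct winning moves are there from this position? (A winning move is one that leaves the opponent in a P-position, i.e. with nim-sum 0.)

Compute the nim-sum pairwise:
11 ^ 10 = 1
1 ^ 3 = 2
The overall nim-sum is X = 2. A row of size p has a winning move iff p XOR X < p (reduce it to p XOR X).
  11: 11 XOR 2 = 9 < 11 — winning move (to 9).
  10: 10 XOR 2 = 8 < 10 — winning move (to 8).
  3: 3 XOR 2 = 1 < 3 — winning move (to 1).
That gives 3 winning moves.

3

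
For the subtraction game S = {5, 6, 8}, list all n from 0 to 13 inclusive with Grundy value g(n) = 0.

0, 1, 2, 3, 4, 13

Grundy values for subtraction set {5, 6, 8}:
k:     0  1  2  3  4  5  6  7  8  9 10 11 12 13
g(k):  0  0  0  0  0  1  1  1  1  1  2  2  2  0
The P-positions (g = 0) in 0..13 are 0, 1, 2, 3, 4, 13.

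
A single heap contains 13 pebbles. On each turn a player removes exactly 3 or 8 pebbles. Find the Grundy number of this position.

Compute g(0), g(1), … for moves {3, 8}:
g(0) = mex{} = 0
g(1) = mex{} = 0
g(2) = mex{} = 0
g(3) = mex{0} = 1
g(4) = mex{0} = 1
g(5) = mex{0} = 1
g(6) = mex{1} = 0
g(7) = mex{1} = 0
g(8) = mex{0,1} = 2
g(9) = mex{0} = 1
g(10) = mex{0} = 1
g(11) = mex{1,2} = 0
g(12) = mex{1} = 0
g(13) = mex{1} = 0
So g(13) = 0.

0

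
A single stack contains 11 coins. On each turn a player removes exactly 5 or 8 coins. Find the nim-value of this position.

2

Build the Grundy sequence with g(k) = mex{g(k−s) : s ∈ {5, 8}, s ≤ k}:
g(0) = mex{} = 0
g(1) = mex{} = 0
g(2) = mex{} = 0
g(3) = mex{} = 0
g(4) = mex{} = 0
g(5) = mex{0} = 1
g(6) = mex{0} = 1
g(7) = mex{0} = 1
g(8) = mex{0} = 1
g(9) = mex{0} = 1
g(10) = mex{0,1} = 2
g(11) = mex{0,1} = 2
So g(11) = 2.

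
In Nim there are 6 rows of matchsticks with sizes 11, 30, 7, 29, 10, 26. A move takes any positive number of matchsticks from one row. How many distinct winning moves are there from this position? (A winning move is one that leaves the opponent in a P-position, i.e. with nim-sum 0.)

3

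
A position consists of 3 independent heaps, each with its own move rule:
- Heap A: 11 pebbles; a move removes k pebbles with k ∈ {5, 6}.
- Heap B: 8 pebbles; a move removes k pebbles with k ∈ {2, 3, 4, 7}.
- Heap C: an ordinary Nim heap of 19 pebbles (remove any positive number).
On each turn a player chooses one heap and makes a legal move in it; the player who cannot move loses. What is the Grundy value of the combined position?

18

Grundy values for heap A (subtraction set {5, 6}):
k:     0  1  2  3  4  5  6  7  8  9 10 11
g(k):  0  0  0  0  0  1  1  1  1  1  2  0
So g(11) = 0.
For heap B, compute g(0), g(1), … with moves {2, 3, 4, 7}:
k:     0  1  2  3  4  5  6  7  8
g(k):  0  0  1  1  2  2  0  3  1
So g(8) = 1.
Heap C is a plain Nim heap of size 19, so its Grundy value is 19.
By the Sprague-Grundy theorem, the Grundy value of a sum of independent games is the XOR of the component values.
Combined value = 0 ⊕ 1 ⊕ 19 = 18.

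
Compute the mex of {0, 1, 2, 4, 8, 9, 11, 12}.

The values 0, 1, 2 are all present; 3 is the first non-negative integer missing from the set.

3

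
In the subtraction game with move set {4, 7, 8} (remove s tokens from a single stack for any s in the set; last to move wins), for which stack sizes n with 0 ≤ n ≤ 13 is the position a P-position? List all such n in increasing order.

0, 1, 2, 3, 12, 13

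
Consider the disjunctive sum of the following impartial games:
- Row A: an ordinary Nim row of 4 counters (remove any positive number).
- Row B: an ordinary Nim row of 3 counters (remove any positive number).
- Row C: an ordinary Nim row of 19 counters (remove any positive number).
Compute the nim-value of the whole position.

20

Row A is a plain Nim row of size 4, so its Grundy value is 4.
Row B is a plain Nim row of size 3, so its Grundy value is 3.
Row C is a plain Nim row of size 19, so its Grundy value is 19.
The value of a disjunctive sum is the nim-sum of the parts.
Combined value = 4 XOR 3 XOR 19 = 20.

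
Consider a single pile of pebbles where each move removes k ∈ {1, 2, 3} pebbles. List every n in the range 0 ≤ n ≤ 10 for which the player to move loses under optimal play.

Compute g(0), g(1), … for moves {1, 2, 3}:
g(0) = mex{} = 0
g(1) = mex{0} = 1
g(2) = mex{0,1} = 2
g(3) = mex{0,1,2} = 3
g(4) = mex{1,2,3} = 0
g(5) = mex{0,2,3} = 1
g(6) = mex{0,1,3} = 2
g(7) = mex{0,1,2} = 3
g(8) = mex{1,2,3} = 0
g(9) = mex{0,2,3} = 1
g(10) = mex{0,1,3} = 2
The P-positions (g = 0) in 0..10 are 0, 4, 8.

0, 4, 8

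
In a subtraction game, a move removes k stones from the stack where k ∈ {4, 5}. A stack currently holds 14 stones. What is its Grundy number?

1

Build the Grundy sequence with g(k) = mex{g(k−s) : s ∈ {4, 5}, s ≤ k}:
k:     0  1  2  3  4  5  6  7  8  9 10 11 12 13 14
g(k):  0  0  0  0  1  1  1  1  2  0  0  0  0  1  1
So g(14) = 1.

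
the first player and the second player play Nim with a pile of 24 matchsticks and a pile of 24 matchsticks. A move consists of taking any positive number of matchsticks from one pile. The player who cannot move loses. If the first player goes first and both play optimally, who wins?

the second player wins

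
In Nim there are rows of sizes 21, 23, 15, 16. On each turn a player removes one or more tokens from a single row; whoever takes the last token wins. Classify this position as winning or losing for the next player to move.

Nim-sum: 21 ⊕ 23 ⊕ 15 ⊕ 16 = 29.
The nim-sum is 29 ≠ 0, so this is an N-position: the player to move can win.

Winning position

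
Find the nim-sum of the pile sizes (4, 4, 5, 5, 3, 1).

Write each in binary and XOR column by column:
  100  (4)
  100  (4)
  101  (5)
  101  (5)
  011  (3)
  001  (1)
  ---
  010  (2)

2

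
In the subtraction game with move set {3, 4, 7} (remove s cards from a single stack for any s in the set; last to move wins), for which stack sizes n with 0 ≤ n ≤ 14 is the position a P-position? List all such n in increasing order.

0, 1, 2, 10, 11, 12

Build the Grundy sequence with g(k) = mex{g(k−s) : s ∈ {3, 4, 7}, s ≤ k}:
k:     0  1  2  3  4  5  6  7  8  9 10 11 12 13 14
g(k):  0  0  0  1  1  1  2  2  2  3  0  0  0  1  1
The P-positions (g = 0) in 0..14 are 0, 1, 2, 10, 11, 12.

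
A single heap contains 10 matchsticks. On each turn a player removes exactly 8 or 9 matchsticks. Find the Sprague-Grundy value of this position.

1

Build the Grundy sequence with g(k) = mex{g(k−s) : s ∈ {8, 9}, s ≤ k}:
k:     0  1  2  3  4  5  6  7  8  9 10
g(k):  0  0  0  0  0  0  0  0  1  1  1
So g(10) = 1.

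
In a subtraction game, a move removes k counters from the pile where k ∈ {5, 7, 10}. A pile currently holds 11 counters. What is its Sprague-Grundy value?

2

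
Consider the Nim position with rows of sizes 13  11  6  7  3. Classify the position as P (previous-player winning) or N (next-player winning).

N-position

Nim-sum: 13 ^ 11 ^ 6 ^ 7 ^ 3 = 4.
The nim-sum is 4 ≠ 0, so this is an N-position: the player to move can win.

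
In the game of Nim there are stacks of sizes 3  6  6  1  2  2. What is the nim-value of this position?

Compute the nim-sum pairwise:
3 ^ 6 = 5
5 ^ 6 = 3
3 ^ 1 = 2
2 ^ 2 = 0
0 ^ 2 = 2

2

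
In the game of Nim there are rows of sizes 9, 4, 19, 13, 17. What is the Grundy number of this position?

2

Nim-sum: 9 ^ 4 ^ 19 ^ 13 ^ 17 = 2.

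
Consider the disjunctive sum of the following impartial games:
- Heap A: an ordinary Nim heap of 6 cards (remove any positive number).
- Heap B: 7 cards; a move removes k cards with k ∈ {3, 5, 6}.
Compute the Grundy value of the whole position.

Heap A is a plain Nim heap of size 6, so its Grundy value is 6.
For heap B, compute g(0), g(1), … with moves {3, 5, 6}:
g(0) = mex{} = 0
g(1) = mex{} = 0
g(2) = mex{} = 0
g(3) = mex{0} = 1
g(4) = mex{0} = 1
g(5) = mex{0} = 1
g(6) = mex{0,1} = 2
g(7) = mex{0,1} = 2
So g(7) = 2.
By the Sprague-Grundy theorem, the Grundy value of a sum of independent games is the XOR of the component values.
Combined value = 6 ⊕ 2 = 4.

4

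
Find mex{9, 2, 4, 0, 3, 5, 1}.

The values 0, 1, 2, 3, 4, 5 are all present; 6 is the first non-negative integer missing from the set.

6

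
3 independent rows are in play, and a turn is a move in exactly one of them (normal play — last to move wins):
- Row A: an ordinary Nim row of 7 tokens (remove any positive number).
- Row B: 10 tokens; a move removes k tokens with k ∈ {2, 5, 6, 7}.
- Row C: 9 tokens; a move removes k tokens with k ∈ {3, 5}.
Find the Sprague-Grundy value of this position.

4

Row A is a plain Nim row of size 7, so its Grundy value is 7.
For row B, compute g(0), g(1), … with moves {2, 5, 6, 7}:
g(0) = mex{} = 0
g(1) = mex{} = 0
g(2) = mex{0} = 1
g(3) = mex{0} = 1
g(4) = mex{1} = 0
g(5) = mex{0,1} = 2
g(6) = mex{0} = 1
g(7) = mex{0,1,2} = 3
g(8) = mex{0,1} = 2
g(9) = mex{0,1,3} = 2
g(10) = mex{0,1,2} = 3
So g(10) = 3.
For row C, compute g(0), g(1), … with moves {3, 5}:
k:     0  1  2  3  4  5  6  7  8  9
g(k):  0  0  0  1  1  1  2  2  0  0
So g(9) = 0.
By the Sprague-Grundy theorem, the Grundy value of a sum of independent games is the XOR of the component values.
Combined value = 7 XOR 3 XOR 0 = 4.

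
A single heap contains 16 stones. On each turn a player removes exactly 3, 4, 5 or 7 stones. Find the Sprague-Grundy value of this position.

Compute g(0), g(1), … for moves {3, 4, 5, 7}:
k:     0  1  2  3  4  5  6  7  8  9 10 11 12 13 14 15 16
g(k):  0  0  0  1  1  1  2  2  2  3  0  0  0  1  1  1  2
So g(16) = 2.

2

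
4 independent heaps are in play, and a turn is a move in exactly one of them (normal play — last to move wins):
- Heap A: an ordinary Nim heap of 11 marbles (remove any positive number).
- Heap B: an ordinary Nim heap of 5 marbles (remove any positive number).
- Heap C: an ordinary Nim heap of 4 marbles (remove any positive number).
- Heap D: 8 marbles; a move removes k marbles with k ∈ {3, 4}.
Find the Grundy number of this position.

10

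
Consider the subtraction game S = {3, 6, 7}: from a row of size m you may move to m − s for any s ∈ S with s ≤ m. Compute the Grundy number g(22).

Build the Grundy sequence with g(k) = mex{g(k−s) : s ∈ {3, 6, 7}, s ≤ k}:
k:     0  1  2  3  4  5  6  7  8  9 10 11 12 13 14 15 16 17 18 19 20 21 22
g(k):  0  0  0  1  1  1  2  2  2  3  0  0  0  1  1  1  2  2  2  3  0  0  0
So g(22) = 0.

0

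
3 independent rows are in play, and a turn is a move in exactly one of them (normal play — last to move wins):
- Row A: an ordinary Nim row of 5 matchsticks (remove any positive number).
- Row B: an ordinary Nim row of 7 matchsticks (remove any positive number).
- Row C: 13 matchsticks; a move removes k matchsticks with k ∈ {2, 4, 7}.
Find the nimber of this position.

0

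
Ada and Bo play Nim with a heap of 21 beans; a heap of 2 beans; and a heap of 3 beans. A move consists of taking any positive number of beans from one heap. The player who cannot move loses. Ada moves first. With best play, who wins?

Nim-sum: 21 ⊕ 2 ⊕ 3 = 20.
The nim-sum is 20 ≠ 0, so this is an N-position: the player to move can win; Ada has a winning move.

Ada wins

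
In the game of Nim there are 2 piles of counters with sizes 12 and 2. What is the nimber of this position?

Nim-sum: 12 XOR 2 = 14.

14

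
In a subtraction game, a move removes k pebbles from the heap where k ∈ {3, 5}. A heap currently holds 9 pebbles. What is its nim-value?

Compute g(0), g(1), … for moves {3, 5}:
k:     0  1  2  3  4  5  6  7  8  9
g(k):  0  0  0  1  1  1  2  2  0  0
So g(9) = 0.

0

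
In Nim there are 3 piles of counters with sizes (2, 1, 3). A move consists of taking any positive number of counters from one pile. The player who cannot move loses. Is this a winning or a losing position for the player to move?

Losing position

Nim-sum: 2 ^ 1 ^ 3 = 0.
The nim-sum is 0, so this is a P-position: the player to move is in a losing position under optimal play.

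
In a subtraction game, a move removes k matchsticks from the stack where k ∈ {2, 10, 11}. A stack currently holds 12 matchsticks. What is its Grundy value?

2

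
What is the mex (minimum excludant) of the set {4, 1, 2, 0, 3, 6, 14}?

The values 0, 1, 2, 3, 4 are all present; 5 is the first non-negative integer missing from the set.

5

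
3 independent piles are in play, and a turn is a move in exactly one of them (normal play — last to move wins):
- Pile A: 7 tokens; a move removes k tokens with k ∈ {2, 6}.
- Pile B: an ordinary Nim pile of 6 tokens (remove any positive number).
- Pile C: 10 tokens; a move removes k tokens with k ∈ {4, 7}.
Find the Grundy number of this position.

Build the Grundy sequence for pile A with g(k) = mex{g(k−s) : s ∈ {2, 6}, s ≤ k}:
g(0) = mex{} = 0
g(1) = mex{} = 0
g(2) = mex{0} = 1
g(3) = mex{0} = 1
g(4) = mex{1} = 0
g(5) = mex{1} = 0
g(6) = mex{0} = 1
g(7) = mex{0} = 1
So g(7) = 1.
Pile B is a plain Nim pile of size 6, so its Grundy value is 6.
Grundy values for pile C (subtraction set {4, 7}):
k:     0  1  2  3  4  5  6  7  8  9 10
g(k):  0  0  0  0  1  1  1  1  2  2  2
So g(10) = 2.
The value of a disjunctive sum is the nim-sum of the parts.
Combined value = 1 ⊕ 6 ⊕ 2 = 5.

5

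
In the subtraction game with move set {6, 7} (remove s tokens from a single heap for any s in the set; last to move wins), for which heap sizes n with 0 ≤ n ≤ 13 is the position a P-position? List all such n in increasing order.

0, 1, 2, 3, 4, 5, 13

Grundy values for subtraction set {6, 7}:
k:     0  1  2  3  4  5  6  7  8  9 10 11 12 13
g(k):  0  0  0  0  0  0  1  1  1  1  1  1  2  0
The P-positions (g = 0) in 0..13 are 0, 1, 2, 3, 4, 5, 13.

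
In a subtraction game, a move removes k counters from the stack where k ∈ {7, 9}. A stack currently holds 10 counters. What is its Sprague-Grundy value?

1

Compute g(0), g(1), … for moves {7, 9}:
k:     0  1  2  3  4  5  6  7  8  9 10
g(k):  0  0  0  0  0  0  0  1  1  1  1
So g(10) = 1.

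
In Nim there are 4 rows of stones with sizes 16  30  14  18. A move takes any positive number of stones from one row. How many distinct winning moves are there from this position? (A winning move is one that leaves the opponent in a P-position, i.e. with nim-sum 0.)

3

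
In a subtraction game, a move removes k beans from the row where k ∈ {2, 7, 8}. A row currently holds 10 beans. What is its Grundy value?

0

Build the Grundy sequence with g(k) = mex{g(k−s) : s ∈ {2, 7, 8}, s ≤ k}:
g(0) = mex{} = 0
g(1) = mex{} = 0
g(2) = mex{0} = 1
g(3) = mex{0} = 1
g(4) = mex{1} = 0
g(5) = mex{1} = 0
g(6) = mex{0} = 1
g(7) = mex{0} = 1
g(8) = mex{0,1} = 2
g(9) = mex{0,1} = 2
g(10) = mex{1,2} = 0
So g(10) = 0.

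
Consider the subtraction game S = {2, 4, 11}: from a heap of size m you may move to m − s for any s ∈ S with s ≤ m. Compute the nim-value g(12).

Grundy values for subtraction set {2, 4, 11}:
g(0) = mex{} = 0
g(1) = mex{} = 0
g(2) = mex{0} = 1
g(3) = mex{0} = 1
g(4) = mex{0,1} = 2
g(5) = mex{0,1} = 2
g(6) = mex{1,2} = 0
g(7) = mex{1,2} = 0
g(8) = mex{0,2} = 1
g(9) = mex{0,2} = 1
g(10) = mex{0,1} = 2
g(11) = mex{0,1} = 2
g(12) = mex{0,1,2} = 3
So g(12) = 3.

3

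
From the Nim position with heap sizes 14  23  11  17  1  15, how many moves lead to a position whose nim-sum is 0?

Compute the nim-sum pairwise:
14 ⊕ 23 = 25
25 ⊕ 11 = 18
18 ⊕ 17 = 3
3 ⊕ 1 = 2
2 ⊕ 15 = 13
The overall nim-sum is X = 13. A heap of size p has a winning move iff p XOR X < p (reduce it to p XOR X).
  14: 14 XOR 13 = 3 < 14 — winning move (to 3).
  23: 23 XOR 13 = 26 ≥ 23 — no move.
  11: 11 XOR 13 = 6 < 11 — winning move (to 6).
  17: 17 XOR 13 = 28 ≥ 17 — no move.
  1: 1 XOR 13 = 12 ≥ 1 — no move.
  15: 15 XOR 13 = 2 < 15 — winning move (to 2).
That gives 3 winning moves.

3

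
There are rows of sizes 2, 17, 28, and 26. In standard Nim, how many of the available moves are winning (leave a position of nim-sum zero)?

3

Compute the nim-sum pairwise:
2 ⊕ 17 = 19
19 ⊕ 28 = 15
15 ⊕ 26 = 21
The overall nim-sum is X = 21. A row of size p has a winning move iff p XOR X < p (reduce it to p XOR X).
  2: 2 XOR 21 = 23 ≥ 2 — no move.
  17: 17 XOR 21 = 4 < 17 — winning move (to 4).
  28: 28 XOR 21 = 9 < 28 — winning move (to 9).
  26: 26 XOR 21 = 15 < 26 — winning move (to 15).
That gives 3 winning moves.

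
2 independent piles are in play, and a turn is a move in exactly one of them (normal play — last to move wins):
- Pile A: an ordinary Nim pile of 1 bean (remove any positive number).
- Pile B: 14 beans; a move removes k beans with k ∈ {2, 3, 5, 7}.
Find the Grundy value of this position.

Pile A is a plain Nim pile of size 1, so its Grundy value is 1.
Build the Grundy sequence for pile B with g(k) = mex{g(k−s) : s ∈ {2, 3, 5, 7}, s ≤ k}:
g(0) = mex{} = 0
g(1) = mex{} = 0
g(2) = mex{0} = 1
g(3) = mex{0} = 1
g(4) = mex{0,1} = 2
g(5) = mex{0,1} = 2
g(6) = mex{0,1,2} = 3
g(7) = mex{0,1,2} = 3
g(8) = mex{0,1,2,3} = 4
g(9) = mex{1,2,3} = 0
g(10) = mex{1,2,3,4} = 0
g(11) = mex{0,2,3,4} = 1
g(12) = mex{0,2,3} = 1
g(13) = mex{0,1,3,4} = 2
g(14) = mex{0,1,3} = 2
So g(14) = 2.
The value of a disjunctive sum is the nim-sum of the parts.
Combined value = 1 ⊕ 2 = 3.

3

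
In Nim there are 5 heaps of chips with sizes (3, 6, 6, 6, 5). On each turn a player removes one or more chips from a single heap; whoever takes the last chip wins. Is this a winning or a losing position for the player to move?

Compute the nim-sum pairwise:
3 ⊕ 6 = 5
5 ⊕ 6 = 3
3 ⊕ 6 = 5
5 ⊕ 5 = 0
The nim-sum is 0, so this is a P-position: the player to move is in a losing position under optimal play.

Losing position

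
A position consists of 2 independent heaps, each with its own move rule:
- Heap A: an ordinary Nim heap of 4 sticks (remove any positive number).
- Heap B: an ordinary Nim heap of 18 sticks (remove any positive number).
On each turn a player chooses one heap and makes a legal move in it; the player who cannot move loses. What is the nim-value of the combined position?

Heap A is a plain Nim heap of size 4, so its Grundy value is 4.
Heap B is a plain Nim heap of size 18, so its Grundy value is 18.
The value of a disjunctive sum is the nim-sum of the parts.
Combined value = 4 ⊕ 18 = 22.

22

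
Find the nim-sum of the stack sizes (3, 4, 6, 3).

2

In binary:
  011  (3)
  100  (4)
  110  (6)
  011  (3)
  ---
  010  (2)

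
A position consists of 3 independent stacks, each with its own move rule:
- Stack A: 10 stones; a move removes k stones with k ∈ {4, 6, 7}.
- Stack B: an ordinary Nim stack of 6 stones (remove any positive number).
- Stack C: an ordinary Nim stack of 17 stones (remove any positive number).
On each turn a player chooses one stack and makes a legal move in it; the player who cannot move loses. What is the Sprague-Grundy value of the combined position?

Grundy values for stack A (subtraction set {4, 6, 7}):
g(0) = mex{} = 0
g(1) = mex{} = 0
g(2) = mex{} = 0
g(3) = mex{} = 0
g(4) = mex{0} = 1
g(5) = mex{0} = 1
g(6) = mex{0} = 1
g(7) = mex{0} = 1
g(8) = mex{0,1} = 2
g(9) = mex{0,1} = 2
g(10) = mex{0,1} = 2
So g(10) = 2.
Stack B is a plain Nim stack of size 6, so its Grundy value is 6.
Stack C is a plain Nim stack of size 17, so its Grundy value is 17.
The value of a disjunctive sum is the nim-sum of the parts.
Combined value = 2 ⊕ 6 ⊕ 17 = 21.

21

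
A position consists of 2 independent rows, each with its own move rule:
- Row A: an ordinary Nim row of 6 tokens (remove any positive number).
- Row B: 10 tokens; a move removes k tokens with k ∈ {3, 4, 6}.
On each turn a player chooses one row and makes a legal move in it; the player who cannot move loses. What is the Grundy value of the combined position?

6

Row A is a plain Nim row of size 6, so its Grundy value is 6.
Grundy values for row B (subtraction set {3, 4, 6}):
k:     0  1  2  3  4  5  6  7  8  9 10
g(k):  0  0  0  1  1  1  2  2  2  0  0
So g(10) = 0.
By the Sprague-Grundy theorem, the Grundy value of a sum of independent games is the XOR of the component values.
Combined value = 6 XOR 0 = 6.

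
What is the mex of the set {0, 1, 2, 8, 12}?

3

The values 0, 1, 2 are all present; 3 is the first non-negative integer missing from the set.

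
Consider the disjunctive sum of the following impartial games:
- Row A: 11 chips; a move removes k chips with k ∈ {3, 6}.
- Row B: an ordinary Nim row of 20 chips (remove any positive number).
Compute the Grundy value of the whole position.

Grundy values for row A (subtraction set {3, 6}):
g(0) = mex{} = 0
g(1) = mex{} = 0
g(2) = mex{} = 0
g(3) = mex{0} = 1
g(4) = mex{0} = 1
g(5) = mex{0} = 1
g(6) = mex{0,1} = 2
g(7) = mex{0,1} = 2
g(8) = mex{0,1} = 2
g(9) = mex{1,2} = 0
g(10) = mex{1,2} = 0
g(11) = mex{1,2} = 0
So g(11) = 0.
Row B is a plain Nim row of size 20, so its Grundy value is 20.
By the Sprague-Grundy theorem, the Grundy value of a sum of independent games is the XOR of the component values.
Combined value = 0 ⊕ 20 = 20.

20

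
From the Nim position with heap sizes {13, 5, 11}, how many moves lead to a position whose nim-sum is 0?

1

In binary:
  1101  (13)
  0101  (5)
  1011  (11)
  ----
  0011  (3)
The overall nim-sum is X = 3. A heap of size p has a winning move iff p XOR X < p (reduce it to p XOR X).
  13: 13 XOR 3 = 14 ≥ 13 — no move.
  5: 5 XOR 3 = 6 ≥ 5 — no move.
  11: 11 XOR 3 = 8 < 11 — winning move (to 8).
That gives 1 winning move.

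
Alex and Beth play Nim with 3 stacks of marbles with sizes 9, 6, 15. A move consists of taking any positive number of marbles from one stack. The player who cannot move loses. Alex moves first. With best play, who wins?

Write each in binary and XOR column by column:
  1001  (9)
  0110  (6)
  1111  (15)
  ----
  0000  (0)
The nim-sum is 0, so this is a P-position: the player to move is in a losing position under optimal play; Alex is about to move from it and so loses — Beth wins.

Beth wins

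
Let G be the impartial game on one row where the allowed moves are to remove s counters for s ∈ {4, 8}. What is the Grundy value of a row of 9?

2

Compute g(0), g(1), … for moves {4, 8}:
g(0) = mex{} = 0
g(1) = mex{} = 0
g(2) = mex{} = 0
g(3) = mex{} = 0
g(4) = mex{0} = 1
g(5) = mex{0} = 1
g(6) = mex{0} = 1
g(7) = mex{0} = 1
g(8) = mex{0,1} = 2
g(9) = mex{0,1} = 2
So g(9) = 2.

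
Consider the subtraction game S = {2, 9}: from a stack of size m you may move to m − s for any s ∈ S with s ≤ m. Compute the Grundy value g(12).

0

Build the Grundy sequence with g(k) = mex{g(k−s) : s ∈ {2, 9}, s ≤ k}:
g(0) = mex{} = 0
g(1) = mex{} = 0
g(2) = mex{0} = 1
g(3) = mex{0} = 1
g(4) = mex{1} = 0
g(5) = mex{1} = 0
g(6) = mex{0} = 1
g(7) = mex{0} = 1
g(8) = mex{1} = 0
g(9) = mex{0,1} = 2
g(10) = mex{0} = 1
g(11) = mex{1,2} = 0
g(12) = mex{1} = 0
So g(12) = 0.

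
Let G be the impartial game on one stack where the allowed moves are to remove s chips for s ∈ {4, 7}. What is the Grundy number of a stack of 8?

2

Compute g(0), g(1), … for moves {4, 7}:
g(0) = mex{} = 0
g(1) = mex{} = 0
g(2) = mex{} = 0
g(3) = mex{} = 0
g(4) = mex{0} = 1
g(5) = mex{0} = 1
g(6) = mex{0} = 1
g(7) = mex{0} = 1
g(8) = mex{0,1} = 2
So g(8) = 2.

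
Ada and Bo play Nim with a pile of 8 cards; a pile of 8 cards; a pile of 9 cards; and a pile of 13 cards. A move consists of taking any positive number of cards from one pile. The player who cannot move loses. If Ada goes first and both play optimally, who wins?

Nim-sum: 8 ^ 8 ^ 9 ^ 13 = 4.
The nim-sum is 4 ≠ 0, so this is an N-position: the player to move can win; Ada has a winning move.

Ada wins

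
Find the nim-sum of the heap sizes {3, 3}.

0

Nim-sum: 3 XOR 3 = 0.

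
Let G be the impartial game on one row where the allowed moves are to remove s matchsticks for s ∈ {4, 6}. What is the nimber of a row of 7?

1

Compute g(0), g(1), … for moves {4, 6}:
g(0) = mex{} = 0
g(1) = mex{} = 0
g(2) = mex{} = 0
g(3) = mex{} = 0
g(4) = mex{0} = 1
g(5) = mex{0} = 1
g(6) = mex{0} = 1
g(7) = mex{0} = 1
So g(7) = 1.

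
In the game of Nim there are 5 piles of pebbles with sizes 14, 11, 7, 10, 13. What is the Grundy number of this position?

5

Bitwise XOR of the heap sizes:
  1110  (14)
  1011  (11)
  0111  (7)
  1010  (10)
  1101  (13)
  ----
  0101  (5)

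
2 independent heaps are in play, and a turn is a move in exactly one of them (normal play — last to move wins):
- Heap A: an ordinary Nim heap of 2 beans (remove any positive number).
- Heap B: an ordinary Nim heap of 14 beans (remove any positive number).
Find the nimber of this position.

Heap A is a plain Nim heap of size 2, so its Grundy value is 2.
Heap B is a plain Nim heap of size 14, so its Grundy value is 14.
The value of a disjunctive sum is the nim-sum of the parts.
Combined value = 2 ⊕ 14 = 12.

12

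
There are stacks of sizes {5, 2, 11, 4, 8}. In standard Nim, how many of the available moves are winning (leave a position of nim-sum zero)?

0

Nim-sum: 5 ⊕ 2 ⊕ 11 ⊕ 4 ⊕ 8 = 0.
The nim-sum is already 0, so every move leaves a nonzero nim-sum — there are no winning moves.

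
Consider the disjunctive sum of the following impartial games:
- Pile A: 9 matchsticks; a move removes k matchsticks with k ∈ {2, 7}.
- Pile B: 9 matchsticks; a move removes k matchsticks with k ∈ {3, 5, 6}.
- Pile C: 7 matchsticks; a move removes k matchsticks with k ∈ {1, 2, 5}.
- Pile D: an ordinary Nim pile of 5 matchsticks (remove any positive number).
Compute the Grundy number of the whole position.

4

Grundy values for pile A (subtraction set {2, 7}):
k:     0  1  2  3  4  5  6  7  8  9
g(k):  0  0  1  1  0  0  1  1  2  0
So g(9) = 0.
For pile B, compute g(0), g(1), … with moves {3, 5, 6}:
g(0) = mex{} = 0
g(1) = mex{} = 0
g(2) = mex{} = 0
g(3) = mex{0} = 1
g(4) = mex{0} = 1
g(5) = mex{0} = 1
g(6) = mex{0,1} = 2
g(7) = mex{0,1} = 2
g(8) = mex{0,1} = 2
g(9) = mex{1,2} = 0
So g(9) = 0.
Build the Grundy sequence for pile C with g(k) = mex{g(k−s) : s ∈ {1, 2, 5}, s ≤ k}:
g(0) = mex{} = 0
g(1) = mex{0} = 1
g(2) = mex{0,1} = 2
g(3) = mex{1,2} = 0
g(4) = mex{0,2} = 1
g(5) = mex{0,1} = 2
g(6) = mex{1,2} = 0
g(7) = mex{0,2} = 1
So g(7) = 1.
Pile D is a plain Nim pile of size 5, so its Grundy value is 5.
The value of a disjunctive sum is the nim-sum of the parts.
Combined value = 0 ⊕ 0 ⊕ 1 ⊕ 5 = 4.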